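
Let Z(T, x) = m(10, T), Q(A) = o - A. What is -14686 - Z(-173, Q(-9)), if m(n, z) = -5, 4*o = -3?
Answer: -14681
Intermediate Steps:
o = -¾ (o = (¼)*(-3) = -¾ ≈ -0.75000)
Q(A) = -¾ - A
Z(T, x) = -5
-14686 - Z(-173, Q(-9)) = -14686 - 1*(-5) = -14686 + 5 = -14681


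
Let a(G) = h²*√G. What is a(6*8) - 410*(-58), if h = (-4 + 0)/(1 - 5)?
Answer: 23780 + 4*√3 ≈ 23787.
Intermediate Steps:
h = 1 (h = -4/(-4) = -4*(-¼) = 1)
a(G) = √G (a(G) = 1²*√G = 1*√G = √G)
a(6*8) - 410*(-58) = √(6*8) - 410*(-58) = √48 + 23780 = 4*√3 + 23780 = 23780 + 4*√3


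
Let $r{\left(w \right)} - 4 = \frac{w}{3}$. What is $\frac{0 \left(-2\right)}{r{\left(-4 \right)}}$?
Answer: $0$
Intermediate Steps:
$r{\left(w \right)} = 4 + \frac{w}{3}$
$\frac{0 \left(-2\right)}{r{\left(-4 \right)}} = \frac{0 \left(-2\right)}{4 + \frac{1}{3} \left(-4\right)} = \frac{0}{4 - \frac{4}{3}} = \frac{0}{\frac{8}{3}} = 0 \cdot \frac{3}{8} = 0$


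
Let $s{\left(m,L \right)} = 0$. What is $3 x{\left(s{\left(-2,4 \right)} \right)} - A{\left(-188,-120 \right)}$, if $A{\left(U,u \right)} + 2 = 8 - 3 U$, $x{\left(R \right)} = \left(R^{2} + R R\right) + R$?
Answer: $-570$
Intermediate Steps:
$x{\left(R \right)} = R + 2 R^{2}$ ($x{\left(R \right)} = \left(R^{2} + R^{2}\right) + R = 2 R^{2} + R = R + 2 R^{2}$)
$A{\left(U,u \right)} = 6 - 3 U$ ($A{\left(U,u \right)} = -2 - \left(-8 + 3 U\right) = 6 - 3 U$)
$3 x{\left(s{\left(-2,4 \right)} \right)} - A{\left(-188,-120 \right)} = 3 \cdot 0 \left(1 + 2 \cdot 0\right) - \left(6 - -564\right) = 3 \cdot 0 \left(1 + 0\right) - \left(6 + 564\right) = 3 \cdot 0 \cdot 1 - 570 = 3 \cdot 0 - 570 = 0 - 570 = -570$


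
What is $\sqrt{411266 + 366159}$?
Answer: $55 \sqrt{257} \approx 881.72$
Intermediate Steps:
$\sqrt{411266 + 366159} = \sqrt{777425} = 55 \sqrt{257}$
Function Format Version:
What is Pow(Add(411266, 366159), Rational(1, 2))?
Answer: Mul(55, Pow(257, Rational(1, 2))) ≈ 881.72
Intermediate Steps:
Pow(Add(411266, 366159), Rational(1, 2)) = Pow(777425, Rational(1, 2)) = Mul(55, Pow(257, Rational(1, 2)))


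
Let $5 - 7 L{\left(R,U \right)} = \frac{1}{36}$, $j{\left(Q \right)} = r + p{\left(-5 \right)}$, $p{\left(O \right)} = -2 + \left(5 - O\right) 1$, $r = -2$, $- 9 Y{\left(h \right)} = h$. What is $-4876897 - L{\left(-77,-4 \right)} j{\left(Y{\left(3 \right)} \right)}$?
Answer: $- \frac{204829853}{42} \approx -4.8769 \cdot 10^{6}$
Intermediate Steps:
$Y{\left(h \right)} = - \frac{h}{9}$
$p{\left(O \right)} = 3 - O$ ($p{\left(O \right)} = -2 - \left(-5 + O\right) = 3 - O$)
$j{\left(Q \right)} = 6$ ($j{\left(Q \right)} = -2 + \left(3 - -5\right) = -2 + \left(3 + 5\right) = -2 + 8 = 6$)
$L{\left(R,U \right)} = \frac{179}{252}$ ($L{\left(R,U \right)} = \frac{5}{7} - \frac{1}{7 \cdot 36} = \frac{5}{7} - \frac{1}{252} = \frac{179}{252}$)
$-4876897 - L{\left(-77,-4 \right)} j{\left(Y{\left(3 \right)} \right)} = -4876897 - \frac{179}{252} \cdot 6 = -4876897 - \frac{179}{42} = - \frac{204829853}{42}$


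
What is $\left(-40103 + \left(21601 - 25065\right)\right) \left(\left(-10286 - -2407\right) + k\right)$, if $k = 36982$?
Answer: $-1267930401$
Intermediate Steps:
$\left(-40103 + \left(21601 - 25065\right)\right) \left(\left(-10286 - -2407\right) + k\right) = \left(-40103 + \left(21601 - 25065\right)\right) \left(\left(-10286 - -2407\right) + 36982\right) = \left(-40103 + \left(21601 - 25065\right)\right) \left(\left(-10286 + 2407\right) + 36982\right) = \left(-40103 - 3464\right) \left(-7879 + 36982\right) = \left(-43567\right) 29103 = -1267930401$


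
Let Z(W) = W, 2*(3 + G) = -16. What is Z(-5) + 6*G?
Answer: -71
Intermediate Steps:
G = -11 (G = -3 + (½)*(-16) = -3 - 8 = -11)
Z(-5) + 6*G = -5 + 6*(-11) = -5 - 66 = -71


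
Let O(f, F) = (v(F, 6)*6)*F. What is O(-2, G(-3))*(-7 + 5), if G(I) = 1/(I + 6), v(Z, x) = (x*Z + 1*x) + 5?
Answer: -52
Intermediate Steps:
v(Z, x) = 5 + x + Z*x (v(Z, x) = (Z*x + x) + 5 = (x + Z*x) + 5 = 5 + x + Z*x)
G(I) = 1/(6 + I)
O(f, F) = F*(66 + 36*F) (O(f, F) = ((5 + 6 + F*6)*6)*F = ((5 + 6 + 6*F)*6)*F = ((11 + 6*F)*6)*F = (66 + 36*F)*F = F*(66 + 36*F))
O(-2, G(-3))*(-7 + 5) = (6*(11 + 6/(6 - 3))/(6 - 3))*(-7 + 5) = (6*(11 + 6/3)/3)*(-2) = (6*(⅓)*(11 + 6*(⅓)))*(-2) = (6*(⅓)*(11 + 2))*(-2) = (6*(⅓)*13)*(-2) = 26*(-2) = -52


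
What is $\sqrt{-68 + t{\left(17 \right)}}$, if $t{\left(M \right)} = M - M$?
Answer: $2 i \sqrt{17} \approx 8.2462 i$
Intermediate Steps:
$t{\left(M \right)} = 0$
$\sqrt{-68 + t{\left(17 \right)}} = \sqrt{-68 + 0} = \sqrt{-68} = 2 i \sqrt{17}$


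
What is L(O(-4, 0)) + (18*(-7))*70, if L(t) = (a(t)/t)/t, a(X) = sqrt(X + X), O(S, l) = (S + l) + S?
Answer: -8820 + I/16 ≈ -8820.0 + 0.0625*I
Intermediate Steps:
O(S, l) = l + 2*S
a(X) = sqrt(2)*sqrt(X) (a(X) = sqrt(2*X) = sqrt(2)*sqrt(X))
L(t) = sqrt(2)/t**(3/2) (L(t) = ((sqrt(2)*sqrt(t))/t)/t = (sqrt(2)/sqrt(t))/t = sqrt(2)/t**(3/2))
L(O(-4, 0)) + (18*(-7))*70 = sqrt(2)/(0 + 2*(-4))**(3/2) + (18*(-7))*70 = sqrt(2)/(0 - 8)**(3/2) - 126*70 = sqrt(2)/(-8)**(3/2) - 8820 = sqrt(2)*(I*sqrt(2)/32) - 8820 = I/16 - 8820 = -8820 + I/16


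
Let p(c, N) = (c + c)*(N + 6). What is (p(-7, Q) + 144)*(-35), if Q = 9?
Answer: 2310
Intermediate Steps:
p(c, N) = 2*c*(6 + N) (p(c, N) = (2*c)*(6 + N) = 2*c*(6 + N))
(p(-7, Q) + 144)*(-35) = (2*(-7)*(6 + 9) + 144)*(-35) = (2*(-7)*15 + 144)*(-35) = (-210 + 144)*(-35) = -66*(-35) = 2310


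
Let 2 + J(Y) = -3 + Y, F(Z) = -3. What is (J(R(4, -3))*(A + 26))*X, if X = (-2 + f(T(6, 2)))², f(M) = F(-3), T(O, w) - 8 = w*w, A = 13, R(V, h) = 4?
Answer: -975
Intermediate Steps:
T(O, w) = 8 + w² (T(O, w) = 8 + w*w = 8 + w²)
f(M) = -3
J(Y) = -5 + Y (J(Y) = -2 + (-3 + Y) = -5 + Y)
X = 25 (X = (-2 - 3)² = (-5)² = 25)
(J(R(4, -3))*(A + 26))*X = ((-5 + 4)*(13 + 26))*25 = -1*39*25 = -39*25 = -975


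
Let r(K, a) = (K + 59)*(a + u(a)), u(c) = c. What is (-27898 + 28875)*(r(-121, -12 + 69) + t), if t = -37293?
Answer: -43340697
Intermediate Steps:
r(K, a) = 2*a*(59 + K) (r(K, a) = (K + 59)*(a + a) = (59 + K)*(2*a) = 2*a*(59 + K))
(-27898 + 28875)*(r(-121, -12 + 69) + t) = (-27898 + 28875)*(2*(-12 + 69)*(59 - 121) - 37293) = 977*(2*57*(-62) - 37293) = 977*(-7068 - 37293) = 977*(-44361) = -43340697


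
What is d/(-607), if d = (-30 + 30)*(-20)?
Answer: 0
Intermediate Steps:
d = 0 (d = 0*(-20) = 0)
d/(-607) = 0/(-607) = 0*(-1/607) = 0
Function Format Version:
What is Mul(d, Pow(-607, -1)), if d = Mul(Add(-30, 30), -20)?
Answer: 0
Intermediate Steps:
d = 0 (d = Mul(0, -20) = 0)
Mul(d, Pow(-607, -1)) = Mul(0, Pow(-607, -1)) = Mul(0, Rational(-1, 607)) = 0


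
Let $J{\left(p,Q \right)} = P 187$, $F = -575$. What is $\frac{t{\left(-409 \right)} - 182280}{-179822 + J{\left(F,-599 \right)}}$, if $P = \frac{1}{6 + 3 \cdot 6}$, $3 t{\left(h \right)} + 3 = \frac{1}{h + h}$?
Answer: $\frac{1789270300}{1765056269} \approx 1.0137$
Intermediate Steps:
$t{\left(h \right)} = -1 + \frac{1}{6 h}$ ($t{\left(h \right)} = -1 + \frac{1}{3 \left(h + h\right)} = -1 + \frac{1}{3 \cdot 2 h} = -1 + \frac{\frac{1}{2} \frac{1}{h}}{3} = -1 + \frac{1}{6 h}$)
$P = \frac{1}{24}$ ($P = \frac{1}{6 + 18} = \frac{1}{24} \approx 0.041667$)
$J{\left(p,Q \right)} = \frac{187}{24}$ ($J{\left(p,Q \right)} = \frac{1}{24} \cdot 187 = \frac{187}{24}$)
$\frac{t{\left(-409 \right)} - 182280}{-179822 + J{\left(F,-599 \right)}} = \frac{\frac{\frac{1}{6} - -409}{-409} - 182280}{-179822 + \frac{187}{24}} = \frac{- \frac{\frac{1}{6} + 409}{409} - 182280}{- \frac{4315541}{24}} = \left(\left(- \frac{1}{409}\right) \frac{2455}{6} - 182280\right) \left(- \frac{24}{4315541}\right) = \left(- \frac{2455}{2454} - 182280\right) \left(- \frac{24}{4315541}\right) = \left(- \frac{447317575}{2454}\right) \left(- \frac{24}{4315541}\right) = \frac{1789270300}{1765056269}$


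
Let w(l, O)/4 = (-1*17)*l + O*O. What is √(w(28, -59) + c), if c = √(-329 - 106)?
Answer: √(12020 + I*√435) ≈ 109.64 + 0.0951*I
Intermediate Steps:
w(l, O) = -68*l + 4*O² (w(l, O) = 4*((-1*17)*l + O*O) = 4*(-17*l + O²) = 4*(O² - 17*l) = -68*l + 4*O²)
c = I*√435 (c = √(-435) = I*√435 ≈ 20.857*I)
√(w(28, -59) + c) = √((-68*28 + 4*(-59)²) + I*√435) = √((-1904 + 4*3481) + I*√435) = √((-1904 + 13924) + I*√435) = √(12020 + I*√435)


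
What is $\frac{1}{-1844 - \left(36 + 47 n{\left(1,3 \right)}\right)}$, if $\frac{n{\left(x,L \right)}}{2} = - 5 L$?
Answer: $- \frac{1}{470} \approx -0.0021277$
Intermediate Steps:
$n{\left(x,L \right)} = - 10 L$ ($n{\left(x,L \right)} = 2 \left(- 5 L\right) = - 10 L$)
$\frac{1}{-1844 - \left(36 + 47 n{\left(1,3 \right)}\right)} = \frac{1}{-1844 - \left(36 + 47 \left(\left(-10\right) 3\right)\right)} = \frac{1}{-1844 - -1374} = \frac{1}{-1844 + \left(1410 - 36\right)} = \frac{1}{-1844 + 1374} = \frac{1}{-470} = - \frac{1}{470}$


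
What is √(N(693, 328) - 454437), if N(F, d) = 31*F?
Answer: 3*I*√48106 ≈ 657.99*I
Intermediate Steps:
√(N(693, 328) - 454437) = √(31*693 - 454437) = √(21483 - 454437) = √(-432954) = 3*I*√48106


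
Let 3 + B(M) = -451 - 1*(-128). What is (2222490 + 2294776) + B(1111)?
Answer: 4516940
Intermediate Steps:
B(M) = -326 (B(M) = -3 + (-451 - 1*(-128)) = -3 + (-451 + 128) = -3 - 323 = -326)
(2222490 + 2294776) + B(1111) = (2222490 + 2294776) - 326 = 4517266 - 326 = 4516940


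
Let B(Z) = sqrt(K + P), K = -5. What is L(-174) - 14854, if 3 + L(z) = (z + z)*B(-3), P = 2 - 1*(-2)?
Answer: -14857 - 348*I ≈ -14857.0 - 348.0*I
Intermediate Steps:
P = 4 (P = 2 + 2 = 4)
B(Z) = I (B(Z) = sqrt(-5 + 4) = sqrt(-1) = I)
L(z) = -3 + 2*I*z (L(z) = -3 + (z + z)*I = -3 + (2*z)*I = -3 + 2*I*z)
L(-174) - 14854 = (-3 + 2*I*(-174)) - 14854 = (-3 - 348*I) - 14854 = -14857 - 348*I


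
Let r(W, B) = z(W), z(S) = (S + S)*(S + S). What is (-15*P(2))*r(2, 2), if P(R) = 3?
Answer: -720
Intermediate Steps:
z(S) = 4*S**2 (z(S) = (2*S)*(2*S) = 4*S**2)
r(W, B) = 4*W**2
(-15*P(2))*r(2, 2) = (-15*3)*(4*2**2) = -180*4 = -45*16 = -720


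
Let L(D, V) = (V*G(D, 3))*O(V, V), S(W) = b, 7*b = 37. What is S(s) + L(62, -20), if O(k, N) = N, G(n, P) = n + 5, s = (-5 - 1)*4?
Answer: 187637/7 ≈ 26805.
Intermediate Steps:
s = -24 (s = -6*4 = -24)
G(n, P) = 5 + n
b = 37/7 (b = (⅐)*37 = 37/7 ≈ 5.2857)
S(W) = 37/7
L(D, V) = V²*(5 + D) (L(D, V) = (V*(5 + D))*V = V²*(5 + D))
S(s) + L(62, -20) = 37/7 + (-20)²*(5 + 62) = 37/7 + 400*67 = 37/7 + 26800 = 187637/7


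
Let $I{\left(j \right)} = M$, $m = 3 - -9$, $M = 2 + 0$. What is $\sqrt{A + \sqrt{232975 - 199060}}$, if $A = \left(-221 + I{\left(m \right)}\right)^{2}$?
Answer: $\sqrt{47961 + \sqrt{33915}} \approx 219.42$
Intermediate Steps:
$M = 2$
$m = 12$ ($m = 3 + 9 = 12$)
$I{\left(j \right)} = 2$
$A = 47961$ ($A = \left(-221 + 2\right)^{2} = \left(-219\right)^{2} = 47961$)
$\sqrt{A + \sqrt{232975 - 199060}} = \sqrt{47961 + \sqrt{232975 - 199060}} = \sqrt{47961 + \sqrt{33915}}$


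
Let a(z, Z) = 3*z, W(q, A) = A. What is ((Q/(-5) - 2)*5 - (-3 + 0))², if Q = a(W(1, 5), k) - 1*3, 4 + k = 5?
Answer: 361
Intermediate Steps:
k = 1 (k = -4 + 5 = 1)
Q = 12 (Q = 3*5 - 1*3 = 15 - 3 = 12)
((Q/(-5) - 2)*5 - (-3 + 0))² = ((12/(-5) - 2)*5 - (-3 + 0))² = ((-⅕*12 - 2)*5 - 1*(-3))² = ((-12/5 - 2)*5 + 3)² = (-22/5*5 + 3)² = (-22 + 3)² = (-19)² = 361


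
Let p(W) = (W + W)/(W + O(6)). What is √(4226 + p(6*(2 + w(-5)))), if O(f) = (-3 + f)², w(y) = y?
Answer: 3*√470 ≈ 65.038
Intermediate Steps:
p(W) = 2*W/(9 + W) (p(W) = (W + W)/(W + (-3 + 6)²) = (2*W)/(W + 3²) = (2*W)/(W + 9) = (2*W)/(9 + W) = 2*W/(9 + W))
√(4226 + p(6*(2 + w(-5)))) = √(4226 + 2*(6*(2 - 5))/(9 + 6*(2 - 5))) = √(4226 + 2*(6*(-3))/(9 + 6*(-3))) = √(4226 + 2*(-18)/(9 - 18)) = √(4226 + 2*(-18)/(-9)) = √(4226 + 2*(-18)*(-⅑)) = √(4226 + 4) = √4230 = 3*√470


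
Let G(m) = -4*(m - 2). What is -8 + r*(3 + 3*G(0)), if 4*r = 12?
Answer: 73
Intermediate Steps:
r = 3 (r = (1/4)*12 = 3)
G(m) = 8 - 4*m (G(m) = -4*(-2 + m) = 8 - 4*m)
-8 + r*(3 + 3*G(0)) = -8 + 3*(3 + 3*(8 - 4*0)) = -8 + 3*(3 + 3*(8 + 0)) = -8 + 3*(3 + 3*8) = -8 + 3*(3 + 24) = -8 + 3*27 = -8 + 81 = 73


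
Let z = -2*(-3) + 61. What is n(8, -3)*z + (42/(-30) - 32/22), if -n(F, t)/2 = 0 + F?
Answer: -59117/55 ≈ -1074.9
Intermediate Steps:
z = 67 (z = 6 + 61 = 67)
n(F, t) = -2*F (n(F, t) = -2*(0 + F) = -2*F)
n(8, -3)*z + (42/(-30) - 32/22) = -2*8*67 + (42/(-30) - 32/22) = -16*67 + (42*(-1/30) - 32*1/22) = -1072 + (-7/5 - 16/11) = -1072 - 157/55 = -59117/55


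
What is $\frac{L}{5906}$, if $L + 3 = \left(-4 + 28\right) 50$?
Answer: $\frac{1197}{5906} \approx 0.20268$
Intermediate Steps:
$L = 1197$ ($L = -3 + \left(-4 + 28\right) 50 = -3 + 24 \cdot 50 = -3 + 1200 = 1197$)
$\frac{L}{5906} = \frac{1197}{5906}$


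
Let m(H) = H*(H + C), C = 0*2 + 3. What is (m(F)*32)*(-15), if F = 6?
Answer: -25920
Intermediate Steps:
C = 3 (C = 0 + 3 = 3)
m(H) = H*(3 + H) (m(H) = H*(H + 3) = H*(3 + H))
(m(F)*32)*(-15) = ((6*(3 + 6))*32)*(-15) = ((6*9)*32)*(-15) = (54*32)*(-15) = 1728*(-15) = -25920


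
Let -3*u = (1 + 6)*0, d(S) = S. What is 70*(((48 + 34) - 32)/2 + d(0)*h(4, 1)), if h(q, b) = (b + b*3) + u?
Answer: 1750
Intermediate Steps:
u = 0 (u = -(1 + 6)*0/3 = -7*0/3 = -⅓*0 = 0)
h(q, b) = 4*b (h(q, b) = (b + b*3) + 0 = (b + 3*b) + 0 = 4*b + 0 = 4*b)
70*(((48 + 34) - 32)/2 + d(0)*h(4, 1)) = 70*(((48 + 34) - 32)/2 + 0*(4*1)) = 70*((82 - 32)*(½) + 0*4) = 70*(50*(½) + 0) = 70*(25 + 0) = 70*25 = 1750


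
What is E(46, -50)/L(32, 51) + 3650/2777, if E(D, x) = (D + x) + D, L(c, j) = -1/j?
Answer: -5944684/2777 ≈ -2140.7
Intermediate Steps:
E(D, x) = x + 2*D
E(46, -50)/L(32, 51) + 3650/2777 = (-50 + 2*46)/((-1/51)) + 3650/2777 = (-50 + 92)/((-1*1/51)) + 3650*(1/2777) = 42/(-1/51) + 3650/2777 = 42*(-51) + 3650/2777 = -2142 + 3650/2777 = -5944684/2777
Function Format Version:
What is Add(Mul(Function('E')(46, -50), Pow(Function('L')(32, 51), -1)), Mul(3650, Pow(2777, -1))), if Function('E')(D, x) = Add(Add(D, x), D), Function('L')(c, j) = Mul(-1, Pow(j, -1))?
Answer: Rational(-5944684, 2777) ≈ -2140.7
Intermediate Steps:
Function('E')(D, x) = Add(x, Mul(2, D))
Add(Mul(Function('E')(46, -50), Pow(Function('L')(32, 51), -1)), Mul(3650, Pow(2777, -1))) = Add(Mul(Add(-50, Mul(2, 46)), Pow(Mul(-1, Pow(51, -1)), -1)), Mul(3650, Pow(2777, -1))) = Add(Mul(Add(-50, 92), Pow(Mul(-1, Rational(1, 51)), -1)), Mul(3650, Rational(1, 2777))) = Add(Mul(42, Pow(Rational(-1, 51), -1)), Rational(3650, 2777)) = Add(Mul(42, -51), Rational(3650, 2777)) = Add(-2142, Rational(3650, 2777)) = Rational(-5944684, 2777)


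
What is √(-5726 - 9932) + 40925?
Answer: 40925 + I*√15658 ≈ 40925.0 + 125.13*I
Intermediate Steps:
√(-5726 - 9932) + 40925 = √(-15658) + 40925 = I*√15658 + 40925 = 40925 + I*√15658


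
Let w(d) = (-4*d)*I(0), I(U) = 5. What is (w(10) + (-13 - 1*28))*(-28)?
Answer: 6748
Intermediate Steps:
w(d) = -20*d (w(d) = -4*d*5 = -20*d)
(w(10) + (-13 - 1*28))*(-28) = (-20*10 + (-13 - 1*28))*(-28) = (-200 + (-13 - 28))*(-28) = (-200 - 41)*(-28) = -241*(-28) = 6748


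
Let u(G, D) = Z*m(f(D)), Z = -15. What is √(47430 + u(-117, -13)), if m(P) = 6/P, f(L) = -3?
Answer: 2*√11865 ≈ 217.85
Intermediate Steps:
u(G, D) = 30 (u(G, D) = -90/(-3) = -90*(-1)/3 = -15*(-2) = 30)
√(47430 + u(-117, -13)) = √(47430 + 30) = √47460 = 2*√11865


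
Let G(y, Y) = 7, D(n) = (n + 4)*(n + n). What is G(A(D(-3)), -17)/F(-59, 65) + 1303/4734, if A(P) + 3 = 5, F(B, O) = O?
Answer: 117833/307710 ≈ 0.38294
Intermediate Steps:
D(n) = 2*n*(4 + n) (D(n) = (4 + n)*(2*n) = 2*n*(4 + n))
A(P) = 2 (A(P) = -3 + 5 = 2)
G(A(D(-3)), -17)/F(-59, 65) + 1303/4734 = 7/65 + 1303/4734 = 117833/307710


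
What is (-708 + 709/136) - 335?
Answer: -141139/136 ≈ -1037.8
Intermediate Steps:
(-708 + 709/136) - 335 = -95579/136 - 335 = -141139/136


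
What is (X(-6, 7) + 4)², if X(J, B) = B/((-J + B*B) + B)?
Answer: 65025/3844 ≈ 16.916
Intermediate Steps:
X(J, B) = B/(B + B² - J) (X(J, B) = B/((-J + B²) + B) = B/((B² - J) + B) = B/(B + B² - J))
(X(-6, 7) + 4)² = (7/(7 + 7² - 1*(-6)) + 4)² = (7/(7 + 49 + 6) + 4)² = (7/62 + 4)² = (255/62)² = 65025/3844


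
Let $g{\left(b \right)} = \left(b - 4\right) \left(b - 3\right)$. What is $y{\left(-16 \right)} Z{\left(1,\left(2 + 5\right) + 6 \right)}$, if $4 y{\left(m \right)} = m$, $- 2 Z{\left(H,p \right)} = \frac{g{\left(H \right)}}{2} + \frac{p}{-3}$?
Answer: $- \frac{8}{3} \approx -2.6667$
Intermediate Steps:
$g{\left(b \right)} = \left(-4 + b\right) \left(-3 + b\right)$
$Z{\left(H,p \right)} = -3 - \frac{H^{2}}{4} + \frac{p}{6} + \frac{7 H}{4}$ ($Z{\left(H,p \right)} = - \frac{\frac{12 + H^{2} - 7 H}{2} + \frac{p}{-3}}{2} = - \frac{\left(12 + H^{2} - 7 H\right) \frac{1}{2} + p \left(- \frac{1}{3}\right)}{2} = - \frac{\left(6 + \frac{H^{2}}{2} - \frac{7 H}{2}\right) - \frac{p}{3}}{2} = - \frac{6 + \frac{H^{2}}{2} - \frac{7 H}{2} - \frac{p}{3}}{2} = -3 - \frac{H^{2}}{4} + \frac{p}{6} + \frac{7 H}{4}$)
$y{\left(m \right)} = \frac{m}{4}$
$y{\left(-16 \right)} Z{\left(1,\left(2 + 5\right) + 6 \right)} = \frac{1}{4} \left(-16\right) \left(-3 - \frac{1^{2}}{4} + \frac{\left(2 + 5\right) + 6}{6} + \frac{7}{4} \cdot 1\right) = - 4 \left(-3 - \frac{1}{4} + \frac{7 + 6}{6} + \frac{7}{4}\right) = - 4 \left(-3 - \frac{1}{4} + \frac{1}{6} \cdot 13 + \frac{7}{4}\right) = - 4 \left(-3 - \frac{1}{4} + \frac{13}{6} + \frac{7}{4}\right) = \left(-4\right) \frac{2}{3} = - \frac{8}{3}$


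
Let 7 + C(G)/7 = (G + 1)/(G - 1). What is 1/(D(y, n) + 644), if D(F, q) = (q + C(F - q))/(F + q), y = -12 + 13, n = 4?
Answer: 10/6357 ≈ 0.0015731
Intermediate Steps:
C(G) = -49 + 7*(1 + G)/(-1 + G) (C(G) = -49 + 7*((G + 1)/(G - 1)) = -49 + 7*((1 + G)/(-1 + G)) = -49 + 7*(1 + G)/(-1 + G))
y = 1
D(F, q) = (q + 14*(4 - 3*F + 3*q)/(-1 + F - q))/(F + q) (D(F, q) = (q + 14*(4 - 3*(F - q))/(-1 + (F - q)))/(F + q) = (q + 14*(4 + (-3*F + 3*q))/(-1 + F - q))/(F + q) = (q + 14*(4 - 3*F + 3*q)/(-1 + F - q))/(F + q))
1/(D(y, n) + 644) = 1/((-56 - 42*4 + 42*1 + 4*(1 + 4 - 1*1))/((1 + 4)*(1 + 4 - 1*1)) + 644) = 1/((-56 - 168 + 42 + 4*(1 + 4 - 1))/(5*(1 + 4 - 1)) + 644) = 1/((1/5)*(-56 - 168 + 42 + 4*4)/4 + 644) = 1/((1/5)*(1/4)*(-56 - 168 + 42 + 16) + 644) = 1/((1/5)*(1/4)*(-166) + 644) = 1/(-83/10 + 644) = 1/(6357/10) = 10/6357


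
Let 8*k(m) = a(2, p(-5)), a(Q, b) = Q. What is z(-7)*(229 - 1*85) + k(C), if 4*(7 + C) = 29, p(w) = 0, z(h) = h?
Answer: -4031/4 ≈ -1007.8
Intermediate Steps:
C = 1/4 (C = -7 + (1/4)*29 = -7 + 29/4 = 1/4 ≈ 0.25000)
k(m) = 1/4 (k(m) = (1/8)*2 = 1/4)
z(-7)*(229 - 1*85) + k(C) = -7*(229 - 1*85) + 1/4 = -7*(229 - 85) + 1/4 = -7*144 + 1/4 = -1008 + 1/4 = -4031/4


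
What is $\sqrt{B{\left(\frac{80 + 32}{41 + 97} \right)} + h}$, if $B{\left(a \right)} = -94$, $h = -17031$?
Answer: $5 i \sqrt{685} \approx 130.86 i$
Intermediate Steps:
$\sqrt{B{\left(\frac{80 + 32}{41 + 97} \right)} + h} = \sqrt{-94 - 17031} = \sqrt{-17125} = 5 i \sqrt{685}$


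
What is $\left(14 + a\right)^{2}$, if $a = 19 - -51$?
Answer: $7056$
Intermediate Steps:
$a = 70$ ($a = 19 + 51 = 70$)
$\left(14 + a\right)^{2} = \left(14 + 70\right)^{2} = 84^{2} = 7056$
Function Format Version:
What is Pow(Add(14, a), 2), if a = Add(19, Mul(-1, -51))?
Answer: 7056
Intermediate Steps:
a = 70 (a = Add(19, 51) = 70)
Pow(Add(14, a), 2) = Pow(Add(14, 70), 2) = Pow(84, 2) = 7056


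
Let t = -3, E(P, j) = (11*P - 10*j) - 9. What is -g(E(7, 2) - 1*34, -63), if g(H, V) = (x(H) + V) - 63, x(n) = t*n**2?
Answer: 714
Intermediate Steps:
E(P, j) = -9 - 10*j + 11*P (E(P, j) = (-10*j + 11*P) - 9 = -9 - 10*j + 11*P)
x(n) = -3*n**2
g(H, V) = -63 + V - 3*H**2 (g(H, V) = (-3*H**2 + V) - 63 = (V - 3*H**2) - 63 = -63 + V - 3*H**2)
-g(E(7, 2) - 1*34, -63) = -(-63 - 63 - 3*((-9 - 10*2 + 11*7) - 1*34)**2) = -(-63 - 63 - 3*((-9 - 20 + 77) - 34)**2) = -(-63 - 63 - 3*(48 - 34)**2) = -(-63 - 63 - 3*14**2) = -(-63 - 63 - 3*196) = -(-63 - 63 - 588) = -1*(-714) = 714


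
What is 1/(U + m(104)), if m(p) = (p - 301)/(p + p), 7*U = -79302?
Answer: -1456/16496195 ≈ -8.8263e-5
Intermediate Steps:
U = -79302/7 (U = (⅐)*(-79302) = -79302/7 ≈ -11329.)
m(p) = (-301 + p)/(2*p) (m(p) = (-301 + p)/((2*p)) = (-301 + p)*(1/(2*p)) = (-301 + p)/(2*p))
1/(U + m(104)) = 1/(-79302/7 + (½)*(-301 + 104)/104) = 1/(-79302/7 + (½)*(1/104)*(-197)) = 1/(-79302/7 - 197/208) = 1/(-16496195/1456) = -1456/16496195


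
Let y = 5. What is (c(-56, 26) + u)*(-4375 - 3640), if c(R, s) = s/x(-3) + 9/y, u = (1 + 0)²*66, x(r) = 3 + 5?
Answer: -2277863/4 ≈ -5.6947e+5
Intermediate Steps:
x(r) = 8
u = 66 (u = 1²*66 = 1*66 = 66)
c(R, s) = 9/5 + s/8 (c(R, s) = s/8 + 9/5 = 9/5 + s/8)
(c(-56, 26) + u)*(-4375 - 3640) = ((9/5 + (⅛)*26) + 66)*(-4375 - 3640) = ((9/5 + 13/4) + 66)*(-8015) = (101/20 + 66)*(-8015) = (1421/20)*(-8015) = -2277863/4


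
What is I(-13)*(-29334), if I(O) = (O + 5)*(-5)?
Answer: -1173360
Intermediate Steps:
I(O) = -25 - 5*O (I(O) = (5 + O)*(-5) = -25 - 5*O)
I(-13)*(-29334) = (-25 - 5*(-13))*(-29334) = (-25 + 65)*(-29334) = 40*(-29334) = -1173360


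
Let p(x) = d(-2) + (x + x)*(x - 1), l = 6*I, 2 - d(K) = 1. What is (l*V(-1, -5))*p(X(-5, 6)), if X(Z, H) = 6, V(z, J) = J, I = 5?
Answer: -9150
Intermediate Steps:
d(K) = 1 (d(K) = 2 - 1*1 = 2 - 1 = 1)
l = 30 (l = 6*5 = 30)
p(x) = 1 + 2*x*(-1 + x) (p(x) = 1 + (x + x)*(x - 1) = 1 + (2*x)*(-1 + x) = 1 + 2*x*(-1 + x))
(l*V(-1, -5))*p(X(-5, 6)) = (30*(-5))*(1 - 2*6 + 2*6**2) = -150*(1 - 12 + 2*36) = -150*(1 - 12 + 72) = -150*61 = -9150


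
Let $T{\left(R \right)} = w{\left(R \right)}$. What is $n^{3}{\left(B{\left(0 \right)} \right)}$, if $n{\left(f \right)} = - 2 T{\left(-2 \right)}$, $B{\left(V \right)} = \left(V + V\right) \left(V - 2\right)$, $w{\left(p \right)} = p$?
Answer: $64$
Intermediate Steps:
$T{\left(R \right)} = R$
$B{\left(V \right)} = 2 V \left(-2 + V\right)$
$n{\left(f \right)} = 4$ ($n{\left(f \right)} = \left(-2\right) \left(-2\right) = 4$)
$n^{3}{\left(B{\left(0 \right)} \right)} = 4^{3} = 64$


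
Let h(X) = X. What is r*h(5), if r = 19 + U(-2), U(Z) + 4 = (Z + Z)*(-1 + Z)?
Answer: 135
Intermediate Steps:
U(Z) = -4 + 2*Z*(-1 + Z) (U(Z) = -4 + (Z + Z)*(-1 + Z) = -4 + (2*Z)*(-1 + Z) = -4 + 2*Z*(-1 + Z))
r = 27 (r = 19 + (-4 - 2*(-2) + 2*(-2)²) = 19 + (-4 + 4 + 2*4) = 19 + (-4 + 4 + 8) = 19 + 8 = 27)
r*h(5) = 27*5 = 135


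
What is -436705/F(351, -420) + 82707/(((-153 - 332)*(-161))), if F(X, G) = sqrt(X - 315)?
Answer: -34099613683/468510 ≈ -72783.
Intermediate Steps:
F(X, G) = sqrt(-315 + X)
-436705/F(351, -420) + 82707/(((-153 - 332)*(-161))) = -436705/sqrt(-315 + 351) + 82707/(((-153 - 332)*(-161))) = -436705/(sqrt(36)) + 82707/((-485*(-161))) = -436705/6 + 82707/78085 = -34099613683/468510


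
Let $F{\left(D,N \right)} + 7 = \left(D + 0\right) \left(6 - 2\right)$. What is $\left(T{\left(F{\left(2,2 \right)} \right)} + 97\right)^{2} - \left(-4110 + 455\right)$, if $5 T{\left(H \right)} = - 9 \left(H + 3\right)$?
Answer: $\frac{292976}{25} \approx 11719.0$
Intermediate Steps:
$F{\left(D,N \right)} = -7 + 4 D$ ($F{\left(D,N \right)} = -7 + \left(D + 0\right) \left(6 - 2\right) = -7 + D 4 = -7 + 4 D$)
$T{\left(H \right)} = - \frac{27}{5} - \frac{9 H}{5}$ ($T{\left(H \right)} = \frac{\left(-9\right) \left(H + 3\right)}{5} = \frac{\left(-9\right) \left(3 + H\right)}{5} = \frac{-27 - 9 H}{5} = - \frac{27}{5} - \frac{9 H}{5}$)
$\left(T{\left(F{\left(2,2 \right)} \right)} + 97\right)^{2} - \left(-4110 + 455\right) = \left(\left(- \frac{27}{5} - \frac{9 \left(-7 + 4 \cdot 2\right)}{5}\right) + 97\right)^{2} - \left(-4110 + 455\right) = \left(\left(- \frac{27}{5} - \frac{9 \left(-7 + 8\right)}{5}\right) + 97\right)^{2} - -3655 = \left(\left(- \frac{27}{5} - \frac{9}{5}\right) + 97\right)^{2} + 3655 = \left(- \frac{36}{5} + 97\right)^{2} + 3655 = \left(\frac{449}{5}\right)^{2} + 3655 = \frac{201601}{25} + 3655 = \frac{292976}{25}$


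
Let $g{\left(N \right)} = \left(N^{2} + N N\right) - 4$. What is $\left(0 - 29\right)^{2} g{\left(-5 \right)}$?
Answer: $38686$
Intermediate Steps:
$g{\left(N \right)} = -4 + 2 N^{2}$ ($g{\left(N \right)} = \left(N^{2} + N^{2}\right) - 4 = 2 N^{2} - 4 = -4 + 2 N^{2}$)
$\left(0 - 29\right)^{2} g{\left(-5 \right)} = \left(0 - 29\right)^{2} \left(-4 + 2 \left(-5\right)^{2}\right) = \left(-29\right)^{2} \left(-4 + 2 \cdot 25\right) = 841 \left(-4 + 50\right) = 841 \cdot 46 = 38686$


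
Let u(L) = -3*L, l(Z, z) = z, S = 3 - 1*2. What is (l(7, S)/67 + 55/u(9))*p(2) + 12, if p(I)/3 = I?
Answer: -80/603 ≈ -0.13267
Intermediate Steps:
p(I) = 3*I
S = 1 (S = 3 - 2 = 1)
(l(7, S)/67 + 55/u(9))*p(2) + 12 = (1/67 + 55/((-3*9)))*(3*2) + 12 = (1*(1/67) + 55/(-27))*6 + 12 = (1/67 + 55*(-1/27))*6 + 12 = (1/67 - 55/27)*6 + 12 = -3658/1809*6 + 12 = -7316/603 + 12 = -80/603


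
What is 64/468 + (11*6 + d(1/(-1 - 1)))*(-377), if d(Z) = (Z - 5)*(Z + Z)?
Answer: -6307555/234 ≈ -26955.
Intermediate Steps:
d(Z) = 2*Z*(-5 + Z) (d(Z) = (-5 + Z)*(2*Z) = 2*Z*(-5 + Z))
64/468 + (11*6 + d(1/(-1 - 1)))*(-377) = 64/468 + (11*6 + 2*(-5 + 1/(-1 - 1))/(-1 - 1))*(-377) = 64*(1/468) + (66 + 2*(-5 + 1/(-2))/(-2))*(-377) = 16/117 + (66 + 2*(-1/2)*(-5 - 1/2))*(-377) = 16/117 + (66 + 2*(-1/2)*(-11/2))*(-377) = 16/117 + (66 + 11/2)*(-377) = 16/117 + (143/2)*(-377) = 16/117 - 53911/2 = -6307555/234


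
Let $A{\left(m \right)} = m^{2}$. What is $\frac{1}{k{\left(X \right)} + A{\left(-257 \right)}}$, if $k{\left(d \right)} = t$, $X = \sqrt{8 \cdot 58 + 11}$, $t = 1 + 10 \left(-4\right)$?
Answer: $\frac{1}{66010} \approx 1.5149 \cdot 10^{-5}$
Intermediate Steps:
$t = -39$ ($t = 1 - 40 = -39$)
$X = 5 \sqrt{19}$ ($X = \sqrt{464 + 11} = \sqrt{475} = 5 \sqrt{19} \approx 21.794$)
$k{\left(d \right)} = -39$
$\frac{1}{k{\left(X \right)} + A{\left(-257 \right)}} = \frac{1}{-39 + \left(-257\right)^{2}} = \frac{1}{-39 + 66049} = \frac{1}{66010}$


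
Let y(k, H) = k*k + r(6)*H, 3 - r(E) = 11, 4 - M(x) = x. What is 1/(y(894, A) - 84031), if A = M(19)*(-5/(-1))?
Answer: 1/715805 ≈ 1.3970e-6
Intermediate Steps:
M(x) = 4 - x
r(E) = -8 (r(E) = 3 - 1*11 = 3 - 11 = -8)
A = -75 (A = (4 - 1*19)*(-5/(-1)) = (4 - 19)*(-5*(-1)) = -15*5 = -75)
y(k, H) = k² - 8*H (y(k, H) = k*k - 8*H = k² - 8*H)
1/(y(894, A) - 84031) = 1/((894² - 8*(-75)) - 84031) = 1/((799236 + 600) - 84031) = 1/(799836 - 84031) = 1/715805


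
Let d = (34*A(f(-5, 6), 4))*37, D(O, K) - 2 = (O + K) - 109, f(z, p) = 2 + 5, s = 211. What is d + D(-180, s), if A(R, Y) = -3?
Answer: -3850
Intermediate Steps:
f(z, p) = 7
D(O, K) = -107 + K + O (D(O, K) = 2 + ((O + K) - 109) = 2 + ((K + O) - 109) = 2 + (-109 + K + O) = -107 + K + O)
d = -3774 (d = (34*(-3))*37 = -102*37 = -3774)
d + D(-180, s) = -3774 + (-107 + 211 - 180) = -3774 - 76 = -3850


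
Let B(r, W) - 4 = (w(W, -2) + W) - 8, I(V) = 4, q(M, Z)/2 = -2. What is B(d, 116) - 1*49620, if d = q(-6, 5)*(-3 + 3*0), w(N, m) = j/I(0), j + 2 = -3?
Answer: -198037/4 ≈ -49509.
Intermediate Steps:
j = -5 (j = -2 - 3 = -5)
q(M, Z) = -4 (q(M, Z) = 2*(-2) = -4)
w(N, m) = -5/4
d = 12 (d = -4*(-3 + 3*0) = -4*(-3 + 0) = -4*(-3) = 12)
B(r, W) = -21/4 + W (B(r, W) = 4 + ((-5/4 + W) - 8) = 4 + (-37/4 + W) = -21/4 + W)
B(d, 116) - 1*49620 = (-21/4 + 116) - 1*49620 = 443/4 - 49620 = -198037/4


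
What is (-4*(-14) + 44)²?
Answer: 10000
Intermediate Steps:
(-4*(-14) + 44)² = (56 + 44)² = 100² = 10000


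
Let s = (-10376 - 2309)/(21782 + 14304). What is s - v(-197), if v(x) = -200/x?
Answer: -9716145/7108942 ≈ -1.3667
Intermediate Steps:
s = -12685/36086 ≈ -0.35152
s - v(-197) = -12685/36086 - (-200)/(-197) = -12685/36086 - (-200)*(-1)/197 = -12685/36086 - 1*200/197 = -12685/36086 - 200/197 = -9716145/7108942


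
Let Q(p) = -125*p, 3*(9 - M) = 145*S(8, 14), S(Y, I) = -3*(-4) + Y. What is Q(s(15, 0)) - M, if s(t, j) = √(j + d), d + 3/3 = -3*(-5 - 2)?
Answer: 2873/3 - 250*√5 ≈ 398.65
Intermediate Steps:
d = 20 (d = -1 - 3*(-5 - 2) = -1 - 3*(-7) = -1 + 21 = 20)
S(Y, I) = 12 + Y
s(t, j) = √(20 + j) (s(t, j) = √(j + 20) = √(20 + j))
M = -2873/3 (M = 9 - 145*(12 + 8)/3 = 9 - 145*20/3 = 9 - ⅓*2900 = 9 - 2900/3 = -2873/3 ≈ -957.67)
Q(s(15, 0)) - M = -125*√(20 + 0) - 1*(-2873/3) = -250*√5 + 2873/3 = 2873/3 - 250*√5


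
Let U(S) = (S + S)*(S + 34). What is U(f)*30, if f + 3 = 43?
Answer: 177600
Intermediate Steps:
f = 40 (f = -3 + 43 = 40)
U(S) = 2*S*(34 + S) (U(S) = (2*S)*(34 + S) = 2*S*(34 + S))
U(f)*30 = (2*40*(34 + 40))*30 = (2*40*74)*30 = 5920*30 = 177600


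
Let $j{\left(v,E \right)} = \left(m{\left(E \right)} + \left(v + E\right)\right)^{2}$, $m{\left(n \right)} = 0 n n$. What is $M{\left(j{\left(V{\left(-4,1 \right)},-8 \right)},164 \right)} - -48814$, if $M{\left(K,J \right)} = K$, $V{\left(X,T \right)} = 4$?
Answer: $48830$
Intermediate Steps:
$m{\left(n \right)} = 0$ ($m{\left(n \right)} = 0 n = 0$)
$j{\left(v,E \right)} = \left(E + v\right)^{2}$ ($j{\left(v,E \right)} = \left(0 + \left(v + E\right)\right)^{2} = \left(0 + \left(E + v\right)\right)^{2} = \left(E + v\right)^{2}$)
$M{\left(j{\left(V{\left(-4,1 \right)},-8 \right)},164 \right)} - -48814 = \left(-8 + 4\right)^{2} - -48814 = \left(-4\right)^{2} + 48814 = 16 + 48814 = 48830$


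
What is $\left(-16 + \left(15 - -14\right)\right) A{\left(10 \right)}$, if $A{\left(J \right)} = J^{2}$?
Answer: $1300$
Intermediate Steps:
$\left(-16 + \left(15 - -14\right)\right) A{\left(10 \right)} = \left(-16 + \left(15 - -14\right)\right) 10^{2} = \left(-16 + \left(15 + 14\right)\right) 100 = \left(-16 + 29\right) 100 = 13 \cdot 100 = 1300$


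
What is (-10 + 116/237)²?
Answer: 5080516/56169 ≈ 90.451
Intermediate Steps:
(-10 + 116/237)² = (-2254/237)² = 5080516/56169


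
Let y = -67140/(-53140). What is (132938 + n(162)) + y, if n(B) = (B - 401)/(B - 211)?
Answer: 17308396550/130193 ≈ 1.3294e+5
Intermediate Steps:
y = 3357/2657 (y = -67140*(-1/53140) = 3357/2657 ≈ 1.2635)
n(B) = (-401 + B)/(-211 + B)
(132938 + n(162)) + y = (132938 + (-401 + 162)/(-211 + 162)) + 3357/2657 = (132938 - 239/(-49)) + 3357/2657 = (132938 - 1/49*(-239)) + 3357/2657 = (132938 + 239/49) + 3357/2657 = 6514201/49 + 3357/2657 = 17308396550/130193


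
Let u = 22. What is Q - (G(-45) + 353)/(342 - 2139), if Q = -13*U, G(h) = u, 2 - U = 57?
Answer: 428410/599 ≈ 715.21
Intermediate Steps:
U = -55 (U = 2 - 1*57 = 2 - 57 = -55)
G(h) = 22
Q = 715 (Q = -13*(-55) = 715)
Q - (G(-45) + 353)/(342 - 2139) = 715 - (22 + 353)/(342 - 2139) = 715 - 375/(-1797) = 715 - 375*(-1)/1797 = 715 - 1*(-125/599) = 715 + 125/599 = 428410/599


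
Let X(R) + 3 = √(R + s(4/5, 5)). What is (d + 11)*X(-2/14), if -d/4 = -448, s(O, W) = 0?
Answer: -5409 + 1803*I*√7/7 ≈ -5409.0 + 681.47*I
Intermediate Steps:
d = 1792 (d = -4*(-448) = 1792)
X(R) = -3 + √R (X(R) = -3 + √(R + 0) = -3 + √R)
(d + 11)*X(-2/14) = (1792 + 11)*(-3 + √(-2/14)) = 1803*(-3 + √(-2*1/14)) = 1803*(-3 + √(-⅐)) = 1803*(-3 + I*√7/7) = -5409 + 1803*I*√7/7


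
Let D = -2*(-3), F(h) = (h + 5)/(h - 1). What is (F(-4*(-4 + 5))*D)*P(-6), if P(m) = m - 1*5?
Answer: 66/5 ≈ 13.200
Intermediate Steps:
P(m) = -5 + m (P(m) = m - 5 = -5 + m)
F(h) = (5 + h)/(-1 + h)
D = 6
(F(-4*(-4 + 5))*D)*P(-6) = (((5 - 4*(-4 + 5))/(-1 - 4*(-4 + 5)))*6)*(-5 - 6) = (((5 - 4*1)/(-1 - 4*1))*6)*(-11) = (((5 - 4)/(-1 - 4))*6)*(-11) = ((1/(-5))*6)*(-11) = (-⅕*1*6)*(-11) = -⅕*6*(-11) = -6/5*(-11) = 66/5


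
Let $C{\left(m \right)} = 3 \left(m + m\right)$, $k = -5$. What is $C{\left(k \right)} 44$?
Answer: $-1320$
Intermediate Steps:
$C{\left(m \right)} = 6 m$ ($C{\left(m \right)} = 3 \cdot 2 m = 6 m$)
$C{\left(k \right)} 44 = 6 \left(-5\right) 44 = \left(-30\right) 44 = -1320$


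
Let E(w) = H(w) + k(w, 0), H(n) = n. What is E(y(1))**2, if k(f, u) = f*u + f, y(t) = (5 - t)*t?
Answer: 64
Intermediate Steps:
y(t) = t*(5 - t)
k(f, u) = f + f*u
E(w) = 2*w (E(w) = w + w*(1 + 0) = w + w*1 = w + w = 2*w)
E(y(1))**2 = (2*(1*(5 - 1*1)))**2 = (2*(1*(5 - 1)))**2 = (2*(1*4))**2 = (2*4)**2 = 8**2 = 64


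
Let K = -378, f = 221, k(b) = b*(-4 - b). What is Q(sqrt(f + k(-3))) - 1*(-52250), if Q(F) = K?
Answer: 51872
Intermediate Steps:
Q(F) = -378
Q(sqrt(f + k(-3))) - 1*(-52250) = -378 - 1*(-52250) = -378 + 52250 = 51872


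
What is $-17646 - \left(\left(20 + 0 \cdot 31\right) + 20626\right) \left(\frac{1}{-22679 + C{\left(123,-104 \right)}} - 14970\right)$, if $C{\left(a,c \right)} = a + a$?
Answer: $\frac{6932985386388}{22433} \approx 3.0905 \cdot 10^{8}$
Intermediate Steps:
$C{\left(a,c \right)} = 2 a$
$-17646 - \left(\left(20 + 0 \cdot 31\right) + 20626\right) \left(\frac{1}{-22679 + C{\left(123,-104 \right)}} - 14970\right) = -17646 - \left(\left(20 + 0 \cdot 31\right) + 20626\right) \left(\frac{1}{-22679 + 2 \cdot 123} - 14970\right) = -17646 - \left(\left(20 + 0\right) + 20626\right) \left(\frac{1}{-22679 + 246} - 14970\right) = -17646 - \left(20 + 20626\right) \left(\frac{1}{-22433} - 14970\right) = -17646 - 20646 \left(- \frac{1}{22433} - 14970\right) = -17646 - 20646 \left(- \frac{335822011}{22433}\right) = -17646 - - \frac{6933381239106}{22433} = -17646 + \frac{6933381239106}{22433} = \frac{6932985386388}{22433}$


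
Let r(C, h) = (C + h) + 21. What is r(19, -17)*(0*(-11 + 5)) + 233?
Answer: 233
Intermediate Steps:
r(C, h) = 21 + C + h
r(19, -17)*(0*(-11 + 5)) + 233 = (21 + 19 - 17)*(0*(-11 + 5)) + 233 = 23*(0*(-6)) + 233 = 23*0 + 233 = 0 + 233 = 233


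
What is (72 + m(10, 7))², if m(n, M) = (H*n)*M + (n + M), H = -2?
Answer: 2601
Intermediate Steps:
m(n, M) = M + n - 2*M*n (m(n, M) = (-2*n)*M + (n + M) = -2*M*n + (M + n) = M + n - 2*M*n)
(72 + m(10, 7))² = (72 + (7 + 10 - 2*7*10))² = (72 + (7 + 10 - 140))² = (72 - 123)² = (-51)² = 2601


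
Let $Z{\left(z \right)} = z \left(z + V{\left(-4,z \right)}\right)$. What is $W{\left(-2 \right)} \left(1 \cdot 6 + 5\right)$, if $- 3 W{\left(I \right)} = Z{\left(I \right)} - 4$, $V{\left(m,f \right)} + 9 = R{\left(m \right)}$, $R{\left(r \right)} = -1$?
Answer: $- \frac{220}{3} \approx -73.333$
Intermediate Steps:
$V{\left(m,f \right)} = -10$ ($V{\left(m,f \right)} = -9 - 1 = -10$)
$Z{\left(z \right)} = z \left(-10 + z\right)$ ($Z{\left(z \right)} = z \left(z - 10\right) = z \left(-10 + z\right)$)
$W{\left(I \right)} = \frac{4}{3} - \frac{I \left(-10 + I\right)}{3}$ ($W{\left(I \right)} = - \frac{I \left(-10 + I\right) - 4}{3} = - \frac{-4 + I \left(-10 + I\right)}{3} = \frac{4}{3} - \frac{I \left(-10 + I\right)}{3}$)
$W{\left(-2 \right)} \left(1 \cdot 6 + 5\right) = \left(\frac{4}{3} - - \frac{2 \left(-10 - 2\right)}{3}\right) \left(1 \cdot 6 + 5\right) = \left(\frac{4}{3} - \left(- \frac{2}{3}\right) \left(-12\right)\right) \left(6 + 5\right) = \left(\frac{4}{3} - 8\right) 11 = \left(- \frac{20}{3}\right) 11 = - \frac{220}{3}$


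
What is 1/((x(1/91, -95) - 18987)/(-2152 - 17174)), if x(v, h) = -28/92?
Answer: 222249/218354 ≈ 1.0178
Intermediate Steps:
x(v, h) = -7/23 (x(v, h) = -28*1/92 = -7/23)
1/((x(1/91, -95) - 18987)/(-2152 - 17174)) = 1/((-7/23 - 18987)/(-2152 - 17174)) = 1/(-436708/23/(-19326)) = 1/(-436708/23*(-1/19326)) = 1/(218354/222249) = 222249/218354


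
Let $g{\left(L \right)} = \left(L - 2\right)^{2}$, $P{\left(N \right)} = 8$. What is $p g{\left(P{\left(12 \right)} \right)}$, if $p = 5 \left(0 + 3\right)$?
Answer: $540$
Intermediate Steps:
$g{\left(L \right)} = \left(-2 + L\right)^{2}$
$p = 15$ ($p = 5 \cdot 3 = 15$)
$p g{\left(P{\left(12 \right)} \right)} = 15 \left(-2 + 8\right)^{2} = 15 \cdot 6^{2} = 15 \cdot 36 = 540$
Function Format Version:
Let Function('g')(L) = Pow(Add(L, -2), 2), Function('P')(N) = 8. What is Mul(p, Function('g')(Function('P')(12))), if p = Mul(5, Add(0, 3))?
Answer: 540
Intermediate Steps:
Function('g')(L) = Pow(Add(-2, L), 2)
p = 15 (p = Mul(5, 3) = 15)
Mul(p, Function('g')(Function('P')(12))) = Mul(15, Pow(Add(-2, 8), 2)) = Mul(15, Pow(6, 2)) = Mul(15, 36) = 540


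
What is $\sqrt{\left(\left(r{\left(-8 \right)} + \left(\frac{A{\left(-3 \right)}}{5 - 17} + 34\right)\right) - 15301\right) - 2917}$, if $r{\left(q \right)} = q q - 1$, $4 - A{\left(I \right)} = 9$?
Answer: $\frac{i \sqrt{652341}}{6} \approx 134.61 i$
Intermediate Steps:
$A{\left(I \right)} = -5$ ($A{\left(I \right)} = 4 - 9 = -5$)
$r{\left(q \right)} = -1 + q^{2}$ ($r{\left(q \right)} = q^{2} - 1 = -1 + q^{2}$)
$\sqrt{\left(\left(r{\left(-8 \right)} + \left(\frac{A{\left(-3 \right)}}{5 - 17} + 34\right)\right) - 15301\right) - 2917} = \sqrt{\left(\left(\left(-1 + \left(-8\right)^{2}\right) + \left(\frac{1}{5 - 17} \left(-5\right) + 34\right)\right) - 15301\right) - 2917} = \sqrt{\left(\left(\left(-1 + 64\right) + \left(\frac{1}{-12} \left(-5\right) + 34\right)\right) - 15301\right) - 2917} = \sqrt{\left(\left(63 + \left(\left(- \frac{1}{12}\right) \left(-5\right) + 34\right)\right) - 15301\right) - 2917} = \sqrt{\left(\left(63 + \left(\frac{5}{12} + 34\right)\right) - 15301\right) - 2917} = \sqrt{\left(\left(63 + \frac{413}{12}\right) - 15301\right) - 2917} = \sqrt{\left(\frac{1169}{12} - 15301\right) - 2917} = \sqrt{- \frac{182443}{12} - 2917} = \sqrt{- \frac{217447}{12}} = \frac{i \sqrt{652341}}{6}$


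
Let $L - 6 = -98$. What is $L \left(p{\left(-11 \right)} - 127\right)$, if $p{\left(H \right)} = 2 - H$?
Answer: $10488$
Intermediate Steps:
$L = -92$ ($L = 6 - 98 = -92$)
$L \left(p{\left(-11 \right)} - 127\right) = - 92 \left(\left(2 - -11\right) - 127\right) = - 92 \left(\left(2 + 11\right) - 127\right) = - 92 \left(13 - 127\right) = \left(-92\right) \left(-114\right) = 10488$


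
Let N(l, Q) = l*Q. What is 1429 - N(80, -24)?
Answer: 3349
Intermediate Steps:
N(l, Q) = Q*l
1429 - N(80, -24) = 1429 - (-24)*80 = 1429 - 1*(-1920) = 1429 + 1920 = 3349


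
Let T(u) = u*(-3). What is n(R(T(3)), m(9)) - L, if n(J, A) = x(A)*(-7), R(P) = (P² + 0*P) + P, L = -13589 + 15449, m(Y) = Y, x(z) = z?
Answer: -1923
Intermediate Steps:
L = 1860
T(u) = -3*u
R(P) = P + P² (R(P) = (P² + 0) + P = P² + P = P + P²)
n(J, A) = -7*A (n(J, A) = A*(-7) = -7*A)
n(R(T(3)), m(9)) - L = -7*9 - 1*1860 = -63 - 1860 = -1923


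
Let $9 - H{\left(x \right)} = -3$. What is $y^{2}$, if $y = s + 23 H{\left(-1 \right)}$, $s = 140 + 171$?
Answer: $344569$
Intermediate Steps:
$H{\left(x \right)} = 12$ ($H{\left(x \right)} = 9 - -3 = 9 + 3 = 12$)
$s = 311$
$y = 587$ ($y = 311 + 23 \cdot 12 = 311 + 276 = 587$)
$y^{2} = 587^{2} = 344569$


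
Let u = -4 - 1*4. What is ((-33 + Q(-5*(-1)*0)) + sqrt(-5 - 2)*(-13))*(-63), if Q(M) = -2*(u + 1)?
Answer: 1197 + 819*I*sqrt(7) ≈ 1197.0 + 2166.9*I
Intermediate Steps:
u = -8 (u = -4 - 4 = -8)
Q(M) = 14 (Q(M) = -2*(-8 + 1) = -2*(-7) = 14)
((-33 + Q(-5*(-1)*0)) + sqrt(-5 - 2)*(-13))*(-63) = ((-33 + 14) + sqrt(-5 - 2)*(-13))*(-63) = (-19 + sqrt(-7)*(-13))*(-63) = (-19 + (I*sqrt(7))*(-13))*(-63) = (-19 - 13*I*sqrt(7))*(-63) = 1197 + 819*I*sqrt(7)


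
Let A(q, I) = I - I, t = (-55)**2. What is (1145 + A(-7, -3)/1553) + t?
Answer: 4170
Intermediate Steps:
t = 3025
A(q, I) = 0
(1145 + A(-7, -3)/1553) + t = (1145 + 0/1553) + 3025 = (1145 + 0*(1/1553)) + 3025 = (1145 + 0) + 3025 = 1145 + 3025 = 4170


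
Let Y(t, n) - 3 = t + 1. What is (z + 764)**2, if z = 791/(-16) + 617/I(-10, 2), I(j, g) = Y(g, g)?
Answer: 1539385225/2304 ≈ 6.6814e+5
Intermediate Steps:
Y(t, n) = 4 + t (Y(t, n) = 3 + (t + 1) = 3 + (1 + t) = 4 + t)
I(j, g) = 4 + g
z = 2563/48 (z = 791/(-16) + 617/(4 + 2) = 791*(-1/16) + 617/6 = -791/16 + 617*(1/6) = -791/16 + 617/6 = 2563/48 ≈ 53.396)
(z + 764)**2 = (2563/48 + 764)**2 = (39235/48)**2 = 1539385225/2304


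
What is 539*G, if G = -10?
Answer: -5390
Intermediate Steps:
539*G = 539*(-10) = -5390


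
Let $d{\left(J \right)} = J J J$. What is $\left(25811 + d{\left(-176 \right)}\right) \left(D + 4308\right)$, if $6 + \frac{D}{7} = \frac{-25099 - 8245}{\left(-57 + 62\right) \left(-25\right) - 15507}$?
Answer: $- \frac{22693935833550}{977} \approx -2.3228 \cdot 10^{10}$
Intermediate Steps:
$D = - \frac{26446}{977}$ ($D = -42 + 7 \frac{-25099 - 8245}{\left(-57 + 62\right) \left(-25\right) - 15507} = -42 + 7 \left(- \frac{33344}{5 \left(-25\right) - 15507}\right) = -42 + 7 \left(- \frac{33344}{-125 - 15507}\right) = -42 + 7 \left(- \frac{33344}{-15632}\right) = -42 + 7 \left(\left(-33344\right) \left(- \frac{1}{15632}\right)\right) = -42 + 7 \cdot \frac{2084}{977} = -42 + \frac{14588}{977} = - \frac{26446}{977} \approx -27.069$)
$d{\left(J \right)} = J^{3}$ ($d{\left(J \right)} = J^{2} J = J^{3}$)
$\left(25811 + d{\left(-176 \right)}\right) \left(D + 4308\right) = \left(25811 + \left(-176\right)^{3}\right) \left(- \frac{26446}{977} + 4308\right) = \left(25811 - 5451776\right) \frac{4182470}{977} = \left(-5425965\right) \frac{4182470}{977} = - \frac{22693935833550}{977}$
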